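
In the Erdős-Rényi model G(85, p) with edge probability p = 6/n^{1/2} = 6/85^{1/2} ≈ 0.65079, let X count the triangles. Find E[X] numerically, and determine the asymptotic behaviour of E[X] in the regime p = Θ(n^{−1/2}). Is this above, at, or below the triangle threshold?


Number of potential triangles: C(85, 3) = 98770.
Each occurs with probability p³ ≈ (0.65079)³ ≈ 2.7562929e-01.
By linearity: E[X] = C(85, 3)·p³ ≈ 98770 · 2.7562929e-01 ≈ 27223.90473.
Since α = 1/2 < 1, p = c/n^{1/2} ≫ 1/n is above the triangle threshold p ~ 1/n. Asymptotically E[X] ~ (c³/6)·n^{3(1−α)} = (6³/6)·n^{1.5} → ∞; triangles are abundant w.h.p.

E[X] ≈ 27223.90473; in regime p = Θ(1/n^{1/2}) E[X] diverges (above the triangle threshold p ~ 1/n).


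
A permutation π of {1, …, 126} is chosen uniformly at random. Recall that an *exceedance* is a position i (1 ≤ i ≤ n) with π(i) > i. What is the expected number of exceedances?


Write X = Σ_{i=1}^{126} X_i, where X_i = 1_{π(i) > i}.
For each fixed i, π(i) is uniform over {1, …, 126} (marginal of a uniform permutation), so P[π(i) > i] = (n − i)/n. Summing: Σ_{i=1}^{126} (n − i)/n = (0 + 1 + … + 125)/126 = 126(126 − 1)/(2·126) = (126 − 1)/2.
Hence E[X] = Σ_{i=1}^{126} (126 − i)/126 = 125/2 ≈ 62.500000.

E[X] = 125/2 = 62.500000.


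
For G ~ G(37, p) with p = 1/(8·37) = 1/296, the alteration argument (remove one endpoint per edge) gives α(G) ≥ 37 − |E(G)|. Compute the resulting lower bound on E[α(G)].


E[|E(G)|] = C(37, 2)·p = 666 · (1/296) = 9/4.
E[α(G)] ≥ n − E[|E(G)|] = 37 − 9/4 = 139/4.
Numerically: ≈ 34.750000.
(This is only a lower bound; the true E[α(G)] may be larger.)

E[α(G)] ≥ 139/4 ≈ 34.750000.


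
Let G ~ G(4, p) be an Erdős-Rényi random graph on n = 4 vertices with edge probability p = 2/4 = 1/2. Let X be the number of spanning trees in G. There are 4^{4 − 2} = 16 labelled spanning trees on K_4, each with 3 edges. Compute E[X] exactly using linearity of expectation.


K_4 has 4^{4 − 2} = 16 labelled spanning trees.
For each such spanning tree H, let X_H = 1 if all 3 edges of H are present in G. Then P[X_H = 1] = p^{3} = (1/2)^{3} = 1/8.
Summing the indicators: E[X] = Σ_H E[X_H] = 16 · p^{3} = 16 · 1/8 = 2.
Numerically: E[X] ≈ 2.

E[X] = 16 · (1/2)^{3} = 2 ≈ 2.


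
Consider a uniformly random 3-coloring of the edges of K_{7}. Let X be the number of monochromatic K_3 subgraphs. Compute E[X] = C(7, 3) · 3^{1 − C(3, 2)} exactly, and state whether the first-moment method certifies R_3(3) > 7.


E[X] = C(7, 3) · 3^{1 − 3} = 35 · 3^{−2} = 35/9.
As a reduced fraction: E[X] = 35/9 ≈ 3.889.
Is E[X] < 1? NO.
Since E[X] ≥ 1, the first-moment bound is inconclusive at n = 7; it does NOT by itself certify R_3(3) > 7.

E[X] = 35/9 ≈ 3.889; E[X] ≥ 1; first-moment method inconclusive here.


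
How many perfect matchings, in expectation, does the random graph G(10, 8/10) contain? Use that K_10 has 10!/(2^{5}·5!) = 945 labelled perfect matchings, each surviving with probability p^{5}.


K_10 has 10!/(2^{5}·5!) = 945 labelled perfect matchings.
For each such perfect matching H, let X_H = 1 if all 5 edges of H are present in G. Then P[X_H = 1] = p^{5} = (4/5)^{5} = 1024/3125.
By linearity of expectation: E[X] = Σ_H E[X_H] = 945 · p^{5} = 945 · 1024/3125 = 193536/625.
Numerically: E[X] ≈ 309.7.

E[X] = 945 · (4/5)^{5} = 193536/625 ≈ 309.7.


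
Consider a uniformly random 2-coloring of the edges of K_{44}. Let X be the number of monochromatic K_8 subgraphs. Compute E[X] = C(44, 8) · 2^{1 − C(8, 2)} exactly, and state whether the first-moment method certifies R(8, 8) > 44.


E[X] = C(44, 8) · 2^{1 − 28} = 177232627 · 2^{−27} = 177232627/134217728.
As a reduced fraction: E[X] = 177232627/134217728 ≈ 1.32049.
Is E[X] < 1? NO.
Since E[X] ≥ 1, the first-moment bound is inconclusive at n = 44; it does NOT by itself certify R(8, 8) > 44.

E[X] = 177232627/134217728 ≈ 1.32049; E[X] ≥ 1; first-moment method inconclusive here.


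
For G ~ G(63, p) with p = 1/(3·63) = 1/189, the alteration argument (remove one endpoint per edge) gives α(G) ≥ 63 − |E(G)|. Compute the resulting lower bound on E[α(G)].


E[|E(G)|] = C(63, 2)·p = 1953 · (1/189) = 31/3.
E[α(G)] ≥ n − E[|E(G)|] = 63 − 31/3 = 158/3.
Numerically: ≈ 52.6667.
(This is only a lower bound; the true E[α(G)] may be larger.)

E[α(G)] ≥ 158/3 ≈ 52.6667.


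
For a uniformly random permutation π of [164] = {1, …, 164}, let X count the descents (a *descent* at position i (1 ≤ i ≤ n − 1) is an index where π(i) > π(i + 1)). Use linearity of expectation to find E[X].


Write X = Σ X_I over i = 1, …, 163, with X_I the indicator of one descent.
There are 163 indicators.
For each fixed i, the pair (π(i), π(i+1)) is a uniformly random ordered pair of distinct values from {1, …, 164}; by symmetry P[π(i) > π(i+1)] = 1/2.
By linearity: E[X] = 163 · (1/2) = (164 − 1) · (1/2) = 163/2 ≈ 81.500000.

E[X] = 163/2 = 81.500000.


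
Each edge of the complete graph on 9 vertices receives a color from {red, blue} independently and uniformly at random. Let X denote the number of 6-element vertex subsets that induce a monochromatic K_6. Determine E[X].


Let X = Σ_S X_S over the C(9, 6) = 84 subsets S of size 6, where X_S = 1 if the K_6 on S is monochromatic.
For a fixed S, the K_6 on S has C(6, 2) = 15 edges. P[all 15 edges red] = (1/2)^15, and likewise for blue, so P[monochromatic] = 2·(1/2)^15 = 2^{1 − 15} = 1/16384.
Summing: E[X] = C(9, 6) · 2^{1 − 15} = 84 · 1/16384 = 21/4096.
Numerically: E[X] ≈ 0.005.

E[X] = C(9,6)·2^(1−C(6,2)) = 21/4096 ≈ 0.005.


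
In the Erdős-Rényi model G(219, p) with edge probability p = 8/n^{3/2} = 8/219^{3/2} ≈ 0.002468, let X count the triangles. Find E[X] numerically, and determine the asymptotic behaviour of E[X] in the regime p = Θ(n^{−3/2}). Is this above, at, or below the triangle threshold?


Number of potential triangles: C(219, 3) = 1726669.
Each occurs with probability p³ ≈ (0.002468)³ ≈ 1.504082e-08.
By linearity: E[X] = C(219, 3)·p³ ≈ 1726669 · 1.504082e-08 ≈ 0.0260.
Since α = 3/2 > 1, p = c/n^{3/2} = o(1/n) is below the triangle threshold p ~ 1/n. Asymptotically E[X] ~ (c³/6)·n^{3(1−α)} = (8³/6)·n^{-1.5} → 0, so by Markov's inequality G has no triangles w.h.p.

E[X] ≈ 0.0260; in regime p = Θ(1/n^{3/2}) E[X] tends to 0 (below the triangle threshold p ~ 1/n).


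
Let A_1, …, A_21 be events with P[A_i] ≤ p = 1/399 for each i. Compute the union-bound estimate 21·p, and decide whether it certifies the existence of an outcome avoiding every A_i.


Union bound: P[∪_{i=1}^{21} A_i] ≤ Σ_i P[A_i] ≤ 21·p = 21·(1/399) = 1/19.
Numerically: 1/19 ≈ 0.05263.
Is 1/19 < 1? YES.
Since P[∪ A_i] ≤ 1/19 < 1, the complement has P[∩ A_i^c] ≥ 1 − 1/19 = 18/19 > 0, so some outcome avoids every A_i.

21·p = 1/19 ≈ 0.05263; existence CERTIFIED by the union bound.


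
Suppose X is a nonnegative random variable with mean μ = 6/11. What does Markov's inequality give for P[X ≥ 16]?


μ = E[X] = 6/11, a = 16.
Markov: P[X ≥ 16] ≤ μ/a = (6/11)/16 = 3/88.
Numerically: ≈ 0.034091.
(Since a = 16 > μ = 0.545455, the bound 3/88 is < 1 and informative.)

P[X ≥ 16] ≤ 3/88 ≈ 0.034091.


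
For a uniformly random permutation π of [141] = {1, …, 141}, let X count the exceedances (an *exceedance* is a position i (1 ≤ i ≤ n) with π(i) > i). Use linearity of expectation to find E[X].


Write X = Σ_{i=1}^{141} X_i, where X_i = 1_{π(i) > i}.
For each fixed i, π(i) is uniform over {1, …, 141} (marginal of a uniform permutation), so P[π(i) > i] = (n − i)/n. Summing: Σ_{i=1}^{141} (n − i)/n = (0 + 1 + … + 140)/141 = 141(141 − 1)/(2·141) = (141 − 1)/2.
Hence E[X] = Σ_{i=1}^{141} (141 − i)/141 = 70 ≈ 70.000.

E[X] = 70 = 70.000.


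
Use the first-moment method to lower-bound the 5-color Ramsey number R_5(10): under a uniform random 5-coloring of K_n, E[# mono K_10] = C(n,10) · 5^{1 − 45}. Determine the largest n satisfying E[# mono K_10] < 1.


We need C(n, 10) · 5^{1 − 45} < 1, i.e. C(n, 10) < 5^{45 − 1} = 5684341886080801486968994140625.
Check values of n near the boundary:
  n = 5391: C(5391, 10) = 5666344714787188828795213697883; 5666344714787188828795213697883 < 5684341886080801486968994140625? YES
  n = 5392: C(5392, 10) = 5676873040158402483252283957448; 5676873040158402483252283957448 < 5684341886080801486968994140625? YES
  n = 5393: C(5393, 10) = 5687418968154238267170642278008; 5687418968154238267170642278008 < 5684341886080801486968994140625? NO
  n = 5394: C(5394, 10) = 5697982524930156243149785372878; 5697982524930156243149785372878 < 5684341886080801486968994140625? NO
  n = 5395: C(5395, 10) = 5708563736675616143322765475706; 5708563736675616143322765475706 < 5684341886080801486968994140625? NO
The largest n with C(n, 10) < 5684341886080801486968994140625 is n = 5392 (where E[X] = 5676873040158402483252283957448/5684341886080801486968994140625 ≈ 0.9987). Hence R_5(10) > 5392, i.e. R_5(10) ≥ 5393.

Largest n = 5392; hence R_5(10) > 5392.


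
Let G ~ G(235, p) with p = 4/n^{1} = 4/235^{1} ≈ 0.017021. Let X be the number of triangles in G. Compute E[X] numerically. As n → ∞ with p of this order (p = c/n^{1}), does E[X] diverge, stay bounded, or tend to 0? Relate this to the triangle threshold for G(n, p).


Number of potential triangles: C(235, 3) = 2135445.
Each occurs with probability p³ ≈ (0.017021)³ ≈ 4.9314699e-06.
By linearity: E[X] = C(235, 3)·p³ ≈ 2135445 · 4.9314699e-06 ≈ 10.53088.
Here α = 1, so p = 4/n is exactly at the triangle threshold p ~ 1/n. Asymptotically E[X] → c³/6 = 4³/6 = 32/3 ≈ 10.66667, a bounded constant. In this regime the triangle count is asymptotically Poisson(c³/6).

E[X] ≈ 10.53088; in regime p = Θ(1/n^{1}) E[X] stays bounded (at the triangle threshold p ~ 1/n).


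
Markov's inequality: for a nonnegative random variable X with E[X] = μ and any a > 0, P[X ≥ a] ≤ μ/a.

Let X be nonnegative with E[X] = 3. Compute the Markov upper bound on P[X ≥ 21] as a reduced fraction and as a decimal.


μ = E[X] = 3, a = 21.
Markov: P[X ≥ 21] ≤ μ/a = (3)/21 = 1/7.
Numerically: ≈ 0.1429.
(Since a = 21 > μ = 3.0000, the bound 1/7 is < 1 and informative.)

P[X ≥ 21] ≤ 1/7 ≈ 0.1429.


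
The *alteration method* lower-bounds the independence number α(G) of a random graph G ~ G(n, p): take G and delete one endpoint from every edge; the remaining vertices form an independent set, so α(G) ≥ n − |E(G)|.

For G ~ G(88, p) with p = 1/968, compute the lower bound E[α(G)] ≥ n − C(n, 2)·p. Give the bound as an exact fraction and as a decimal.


E[|E(G)|] = C(88, 2)·p = 3828 · (1/968) = 87/22.
E[α(G)] ≥ n − E[|E(G)|] = 88 − 87/22 = 1849/22.
Numerically: ≈ 84.0455.
(This is only a lower bound; the true E[α(G)] may be larger.)

E[α(G)] ≥ 1849/22 ≈ 84.0455.


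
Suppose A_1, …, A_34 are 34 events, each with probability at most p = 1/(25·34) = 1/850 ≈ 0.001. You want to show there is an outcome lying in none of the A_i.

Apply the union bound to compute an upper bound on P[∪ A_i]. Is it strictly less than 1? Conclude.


Union bound: P[∪_{i=1}^{34} A_i] ≤ Σ_i P[A_i] ≤ 34·p = 34·(1/850) = 1/25.
Numerically: 1/25 ≈ 0.040.
Is 1/25 < 1? YES.
Since P[∪ A_i] ≤ 1/25 < 1, the complement has P[∩ A_i^c] ≥ 1 − 1/25 = 24/25 > 0, so some outcome avoids every A_i.

34·p = 1/25 ≈ 0.040; existence CERTIFIED by the union bound.


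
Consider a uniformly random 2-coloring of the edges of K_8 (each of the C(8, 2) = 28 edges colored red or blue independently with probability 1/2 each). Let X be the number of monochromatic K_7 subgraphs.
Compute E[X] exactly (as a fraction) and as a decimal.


Let X = Σ_S X_S over the C(8, 7) = 8 subsets S of size 7, where X_S = 1 if the K_7 on S is monochromatic.
For a fixed S, the K_7 on S has C(7, 2) = 21 edges. P[all 21 edges red] = (1/2)^21, and likewise for blue, so P[monochromatic] = 2·(1/2)^21 = 2^{1 − 21} = 1/1048576.
By linearity of expectation: E[X] = C(8, 7) · 2^{1 − 21} = 8 · 1/1048576 = 1/131072.
Numerically: E[X] ≈ 0.000.

E[X] = C(8,7)·2^(1−C(7,2)) = 1/131072 ≈ 0.000.


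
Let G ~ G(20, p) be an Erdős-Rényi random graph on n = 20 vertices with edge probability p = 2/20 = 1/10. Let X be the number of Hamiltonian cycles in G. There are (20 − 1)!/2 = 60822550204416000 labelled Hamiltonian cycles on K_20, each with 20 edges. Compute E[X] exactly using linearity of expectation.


K_20 has (20 − 1)!/2 = 60822550204416000 labelled Hamiltonian cycles.
For each such Hamiltonian cycle H, let X_H = 1 if all 20 edges of H are present in G. Then P[X_H = 1] = p^{20} = (1/10)^{20} = 1/100000000000000000000.
By linearity: E[X] = Σ_H E[X_H] = 60822550204416000 · p^{20} = 60822550204416000 · 1/100000000000000000000 = 14849255421/24414062500000.
Numerically: E[X] ≈ 0.000608226.

E[X] = 60822550204416000 · (1/10)^{20} = 14849255421/24414062500000 ≈ 0.000608226.


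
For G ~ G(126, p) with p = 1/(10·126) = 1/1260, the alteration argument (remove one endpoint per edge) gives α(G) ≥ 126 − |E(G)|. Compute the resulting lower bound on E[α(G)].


E[|E(G)|] = C(126, 2)·p = 7875 · (1/1260) = 25/4.
E[α(G)] ≥ n − E[|E(G)|] = 126 − 25/4 = 479/4.
Numerically: ≈ 119.750000.
(This is only a lower bound; the true E[α(G)] may be larger.)

E[α(G)] ≥ 479/4 ≈ 119.750000.


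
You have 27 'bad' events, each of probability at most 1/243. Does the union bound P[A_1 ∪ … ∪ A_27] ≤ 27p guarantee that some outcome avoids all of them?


Union bound: P[∪_{i=1}^{27} A_i] ≤ Σ_i P[A_i] ≤ 27·p = 27·(1/243) = 1/9.
Numerically: 1/9 ≈ 0.1111111.
Is 1/9 < 1? YES.
Since P[∪ A_i] ≤ 1/9 < 1, the complement has P[∩ A_i^c] ≥ 1 − 1/9 = 8/9 > 0, so some outcome avoids every A_i.

27·p = 1/9 ≈ 0.1111111; existence CERTIFIED by the union bound.


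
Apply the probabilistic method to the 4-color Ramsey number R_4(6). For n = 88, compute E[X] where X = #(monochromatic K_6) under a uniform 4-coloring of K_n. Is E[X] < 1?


E[X] = C(88, 6) · 4^{1 − 15} = 541931236 · 4^{−14} = 541931236/268435456.
As a reduced fraction: E[X] = 135482809/67108864 ≈ 2.018851.
Is E[X] < 1? NO.
Since E[X] ≥ 1, the first-moment bound is inconclusive at n = 88; it does NOT by itself certify R_4(6) > 88.

E[X] = 135482809/67108864 ≈ 2.018851; E[X] ≥ 1; first-moment method inconclusive here.


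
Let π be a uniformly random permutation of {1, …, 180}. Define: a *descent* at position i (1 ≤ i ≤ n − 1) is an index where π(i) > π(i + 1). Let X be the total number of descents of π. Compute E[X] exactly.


Write X = Σ X_I over i = 1, …, 179, with X_I the indicator of one descent.
There are 179 indicators.
For each fixed i, the pair (π(i), π(i+1)) is a uniformly random ordered pair of distinct values from {1, …, 180}; by symmetry P[π(i) > π(i+1)] = 1/2.
By linearity: E[X] = 179 · (1/2) = (180 − 1) · (1/2) = 179/2 ≈ 89.500.

E[X] = 179/2 = 89.500.


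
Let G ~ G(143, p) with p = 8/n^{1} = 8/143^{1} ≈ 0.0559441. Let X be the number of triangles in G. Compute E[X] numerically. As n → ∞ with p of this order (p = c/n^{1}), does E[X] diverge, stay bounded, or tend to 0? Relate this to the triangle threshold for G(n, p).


Number of potential triangles: C(143, 3) = 477191.
Each occurs with probability p³ ≈ (0.0559441)³ ≈ 1.75090204e-04.
By linearity: E[X] = C(143, 3)·p³ ≈ 477191 · 1.75090204e-04 ≈ 83.551470.
Here α = 1, so p = 8/n is exactly at the triangle threshold p ~ 1/n. Asymptotically E[X] → c³/6 = 8³/6 = 256/3 ≈ 85.333333, a bounded constant. In this regime the triangle count is asymptotically Poisson(c³/6).

E[X] ≈ 83.551470; in regime p = Θ(1/n^{1}) E[X] stays bounded (at the triangle threshold p ~ 1/n).


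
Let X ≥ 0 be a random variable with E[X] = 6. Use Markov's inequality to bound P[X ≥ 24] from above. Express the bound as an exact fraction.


μ = E[X] = 6, a = 24.
Markov: P[X ≥ 24] ≤ μ/a = (6)/24 = 1/4.
Numerically: ≈ 0.2500.
(Since a = 24 > μ = 6.0000, the bound 1/4 is < 1 and informative.)

P[X ≥ 24] ≤ 1/4 ≈ 0.2500.


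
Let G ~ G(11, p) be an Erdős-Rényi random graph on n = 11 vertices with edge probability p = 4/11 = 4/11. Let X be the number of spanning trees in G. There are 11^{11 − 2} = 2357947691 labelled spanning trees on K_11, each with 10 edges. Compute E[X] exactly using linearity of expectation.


K_11 has 11^{11 − 2} = 2357947691 labelled spanning trees.
For each such spanning tree H, let X_H = 1 if all 10 edges of H are present in G. Then P[X_H = 1] = p^{10} = (4/11)^{10} = 1048576/25937424601.
By linearity: E[X] = Σ_H E[X_H] = 2357947691 · p^{10} = 2357947691 · 1048576/25937424601 = 1048576/11.
Numerically: E[X] ≈ 95325.

E[X] = 2357947691 · (4/11)^{10} = 1048576/11 ≈ 95325.


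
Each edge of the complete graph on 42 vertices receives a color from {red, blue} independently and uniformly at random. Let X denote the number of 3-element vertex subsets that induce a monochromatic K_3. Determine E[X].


Let X = Σ_S X_S over the C(42, 3) = 11480 subsets S of size 3, where X_S = 1 if the K_3 on S is monochromatic.
For a fixed S, the K_3 on S has C(3, 2) = 3 edges. P[all 3 edges red] = (1/2)^3, and likewise for blue, so P[monochromatic] = 2·(1/2)^3 = 2^{1 − 3} = 1/4.
By linearity of expectation: E[X] = C(42, 3) · 2^{1 − 3} = 11480 · 1/4 = 2870.
Numerically: E[X] ≈ 2870.000.

E[X] = C(42,3)·2^(1−C(3,2)) = 2870 ≈ 2870.000.


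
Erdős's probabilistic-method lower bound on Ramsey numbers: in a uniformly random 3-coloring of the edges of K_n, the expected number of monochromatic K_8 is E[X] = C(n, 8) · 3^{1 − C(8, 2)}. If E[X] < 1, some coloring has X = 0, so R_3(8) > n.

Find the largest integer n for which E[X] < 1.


We need C(n, 8) · 3^{1 − 28} < 1, i.e. C(n, 8) < 3^{28 − 1} = 7625597484987.
Check values of n near the boundary:
  n = 151: C(151, 8) = 5551321138650; 5551321138650 < 7625597484987? YES
  n = 152: C(152, 8) = 5859727868575; 5859727868575 < 7625597484987? YES
  n = 153: C(153, 8) = 6183023199255; 6183023199255 < 7625597484987? YES
  n = 154: C(154, 8) = 6521818990995; 6521818990995 < 7625597484987? YES
  n = 155: C(155, 8) = 6876747915675; 6876747915675 < 7625597484987? YES
  n = 156: C(156, 8) = 7248464019225; 7248464019225 < 7625597484987? YES
  n = 157: C(157, 8) = 7637643295425; 7637643295425 < 7625597484987? NO
  n = 158: C(158, 8) = 8044984271181; 8044984271181 < 7625597484987? NO
The largest n with C(n, 8) < 7625597484987 is n = 156 (where E[X] = 805384891025/847288609443 ≈ 0.9505437). Hence R_3(8) > 156, i.e. R_3(8) ≥ 157.

Largest n = 156; hence R_3(8) > 156.


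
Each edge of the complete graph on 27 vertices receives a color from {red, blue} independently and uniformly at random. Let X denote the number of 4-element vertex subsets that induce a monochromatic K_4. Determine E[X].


Let X = Σ_S X_S over the C(27, 4) = 17550 subsets S of size 4, where X_S = 1 if the K_4 on S is monochromatic.
For a fixed S, the K_4 on S has C(4, 2) = 6 edges. P[all 6 edges red] = (1/2)^6, and likewise for blue, so P[monochromatic] = 2·(1/2)^6 = 2^{1 − 6} = 1/32.
By linearity of expectation: E[X] = C(27, 4) · 2^{1 − 6} = 17550 · 1/32 = 8775/16.
Numerically: E[X] ≈ 548.4375.

E[X] = C(27,4)·2^(1−C(4,2)) = 8775/16 ≈ 548.4375.


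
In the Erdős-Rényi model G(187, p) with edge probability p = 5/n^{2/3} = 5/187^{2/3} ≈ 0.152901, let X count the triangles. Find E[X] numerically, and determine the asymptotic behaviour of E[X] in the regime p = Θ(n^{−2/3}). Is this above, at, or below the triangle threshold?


Number of potential triangles: C(187, 3) = 1072445.
Each occurs with probability p³ ≈ (0.152901)³ ≈ 3.57459464e-03.
By linearity: E[X] = C(187, 3)·p³ ≈ 1072445 · 3.57459464e-03 ≈ 3833.556150.
Since α = 2/3 < 1, p = c/n^{2/3} ≫ 1/n is above the triangle threshold p ~ 1/n. Asymptotically E[X] ~ (c³/6)·n^{3(1−α)} = (5³/6)·n^{1} → ∞; triangles are abundant w.h.p.

E[X] ≈ 3833.556150; in regime p = Θ(1/n^{2/3}) E[X] diverges (above the triangle threshold p ~ 1/n).


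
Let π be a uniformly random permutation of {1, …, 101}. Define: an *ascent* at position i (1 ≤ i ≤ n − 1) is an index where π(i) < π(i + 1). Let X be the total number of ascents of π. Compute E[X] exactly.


Write X = Σ X_I over i = 1, …, 100, with X_I the indicator of one ascent.
There are 100 indicators.
For each fixed i, the pair (π(i), π(i+1)) is a uniformly random ordered pair of distinct values from {1, …, 101}; by symmetry P[π(i) < π(i+1)] = 1/2.
By linearity: E[X] = 100 · (1/2) = (101 − 1) · (1/2) = 50 ≈ 50.0000.

E[X] = 50 = 50.0000.


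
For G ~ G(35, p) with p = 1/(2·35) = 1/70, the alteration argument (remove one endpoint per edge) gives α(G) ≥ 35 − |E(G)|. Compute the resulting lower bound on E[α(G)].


E[|E(G)|] = C(35, 2)·p = 595 · (1/70) = 17/2.
E[α(G)] ≥ n − E[|E(G)|] = 35 − 17/2 = 53/2.
Numerically: ≈ 26.500.
(This is only a lower bound; the true E[α(G)] may be larger.)

E[α(G)] ≥ 53/2 ≈ 26.500.


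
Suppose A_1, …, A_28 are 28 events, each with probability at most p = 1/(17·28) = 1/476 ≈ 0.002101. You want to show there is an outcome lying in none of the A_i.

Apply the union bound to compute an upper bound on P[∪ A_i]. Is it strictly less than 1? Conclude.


Union bound: P[∪_{i=1}^{28} A_i] ≤ Σ_i P[A_i] ≤ 28·p = 28·(1/476) = 1/17.
Numerically: 1/17 ≈ 0.058824.
Is 1/17 < 1? YES.
Since P[∪ A_i] ≤ 1/17 < 1, the complement has P[∩ A_i^c] ≥ 1 − 1/17 = 16/17 > 0, so some outcome avoids every A_i.

28·p = 1/17 ≈ 0.058824; existence CERTIFIED by the union bound.


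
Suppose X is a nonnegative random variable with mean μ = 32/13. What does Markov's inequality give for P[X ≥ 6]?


μ = E[X] = 32/13, a = 6.
Markov: P[X ≥ 6] ≤ μ/a = (32/13)/6 = 16/39.
Numerically: ≈ 0.410256.
(Since a = 6 > μ = 2.461538, the bound 16/39 is < 1 and informative.)

P[X ≥ 6] ≤ 16/39 ≈ 0.410256.


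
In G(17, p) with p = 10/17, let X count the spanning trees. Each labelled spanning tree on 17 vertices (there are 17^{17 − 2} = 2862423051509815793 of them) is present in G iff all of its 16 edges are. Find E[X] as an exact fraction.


K_17 has 17^{17 − 2} = 2862423051509815793 labelled spanning trees.
For each such spanning tree H, let X_H = 1 if all 16 edges of H are present in G. Then P[X_H = 1] = p^{16} = (10/17)^{16} = 10000000000000000/48661191875666868481.
By linearity: E[X] = Σ_H E[X_H] = 2862423051509815793 · p^{16} = 2862423051509815793 · 10000000000000000/48661191875666868481 = 10000000000000000/17.
Numerically: E[X] ≈ 5.88235e+14.

E[X] = 2862423051509815793 · (10/17)^{16} = 10000000000000000/17 ≈ 5.88235e+14.


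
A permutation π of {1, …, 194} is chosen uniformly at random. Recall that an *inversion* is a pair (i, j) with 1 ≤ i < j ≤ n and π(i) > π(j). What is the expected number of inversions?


Write X = Σ X_I over the C(194, 2) = 18721 pairs i < j, with X_I the indicator of one inversion.
There are 18721 indicators.
For each fixed pair i < j, the values π(i) and π(j) are two distinct elements of {1, …, 194} in uniformly random order; by symmetry P[π(i) > π(j)] = 1/2.
By linearity: E[X] = 18721 · (1/2) = C(194, 2) · (1/2) = 18721/2 = 18721/2 ≈ 9360.500.

E[X] = 18721/2 = 9360.500.


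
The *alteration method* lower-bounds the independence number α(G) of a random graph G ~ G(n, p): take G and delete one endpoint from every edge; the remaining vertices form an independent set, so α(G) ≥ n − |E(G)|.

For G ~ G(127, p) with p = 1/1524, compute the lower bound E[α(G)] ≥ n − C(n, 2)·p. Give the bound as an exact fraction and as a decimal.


E[|E(G)|] = C(127, 2)·p = 8001 · (1/1524) = 21/4.
E[α(G)] ≥ n − E[|E(G)|] = 127 − 21/4 = 487/4.
Numerically: ≈ 121.7500.
(This is only a lower bound; the true E[α(G)] may be larger.)

E[α(G)] ≥ 487/4 ≈ 121.7500.


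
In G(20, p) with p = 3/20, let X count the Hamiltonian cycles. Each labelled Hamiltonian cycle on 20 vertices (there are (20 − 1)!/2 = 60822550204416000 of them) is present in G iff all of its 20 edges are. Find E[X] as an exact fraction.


K_20 has (20 − 1)!/2 = 60822550204416000 labelled Hamiltonian cycles.
For each such Hamiltonian cycle H, let X_H = 1 if all 20 edges of H are present in G. Then P[X_H = 1] = p^{20} = (3/20)^{20} = 3486784401/104857600000000000000000000.
By linearity of expectation: E[X] = Σ_H E[X_H] = 60822550204416000 · p^{20} = 60822550204416000 · 3486784401/104857600000000000000000000 = 51776152168407487821/25600000000000000000.
Numerically: E[X] ≈ 2.02.

E[X] = 60822550204416000 · (3/20)^{20} = 51776152168407487821/25600000000000000000 ≈ 2.02.


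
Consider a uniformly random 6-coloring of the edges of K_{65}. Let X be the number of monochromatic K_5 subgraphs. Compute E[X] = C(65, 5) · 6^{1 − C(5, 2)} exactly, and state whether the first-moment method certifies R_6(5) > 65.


E[X] = C(65, 5) · 6^{1 − 10} = 8259888 · 6^{−9} = 8259888/10077696.
As a reduced fraction: E[X] = 172081/209952 ≈ 0.8196.
Is E[X] < 1? YES.
Since E[X] < 1, there exists a 6-coloring of K_{65} with no monochromatic K_5; hence R_6(5) > 65.

E[X] = 172081/209952 ≈ 0.8196; E[X] < 1, so R_6(5) > 65.


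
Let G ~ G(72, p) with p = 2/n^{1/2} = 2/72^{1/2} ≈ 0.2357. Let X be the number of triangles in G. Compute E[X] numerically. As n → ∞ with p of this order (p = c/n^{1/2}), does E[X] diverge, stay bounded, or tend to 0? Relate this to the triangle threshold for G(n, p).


Number of potential triangles: C(72, 3) = 59640.
Each occurs with probability p³ ≈ (0.2357)³ ≈ 1.309457e-02.
By linearity: E[X] = C(72, 3)·p³ ≈ 59640 · 1.309457e-02 ≈ 780.9602.
Since α = 1/2 < 1, p = c/n^{1/2} ≫ 1/n is above the triangle threshold p ~ 1/n. Asymptotically E[X] ~ (c³/6)·n^{3(1−α)} = (2³/6)·n^{1.5} → ∞; triangles are abundant w.h.p.

E[X] ≈ 780.9602; in regime p = Θ(1/n^{1/2}) E[X] diverges (above the triangle threshold p ~ 1/n).


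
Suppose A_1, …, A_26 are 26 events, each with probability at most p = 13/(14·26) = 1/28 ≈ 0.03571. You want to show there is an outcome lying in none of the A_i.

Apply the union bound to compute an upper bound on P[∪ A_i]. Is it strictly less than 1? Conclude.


Union bound: P[∪_{i=1}^{26} A_i] ≤ Σ_i P[A_i] ≤ 26·p = 26·(1/28) = 13/14.
Numerically: 13/14 ≈ 0.92857.
Is 13/14 < 1? YES.
Since P[∪ A_i] ≤ 13/14 < 1, the complement has P[∩ A_i^c] ≥ 1 − 13/14 = 1/14 > 0, so some outcome avoids every A_i.

26·p = 13/14 ≈ 0.92857; existence CERTIFIED by the union bound.


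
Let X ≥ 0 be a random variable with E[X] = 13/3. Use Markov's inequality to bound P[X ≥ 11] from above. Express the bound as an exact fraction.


μ = E[X] = 13/3, a = 11.
Markov: P[X ≥ 11] ≤ μ/a = (13/3)/11 = 13/33.
Numerically: ≈ 0.3939.
(Since a = 11 > μ = 4.3333, the bound 13/33 is < 1 and informative.)

P[X ≥ 11] ≤ 13/33 ≈ 0.3939.


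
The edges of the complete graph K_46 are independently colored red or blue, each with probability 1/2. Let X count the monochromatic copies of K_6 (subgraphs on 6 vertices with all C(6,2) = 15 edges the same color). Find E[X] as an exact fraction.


Let X = Σ_S X_S over the C(46, 6) = 9366819 subsets S of size 6, where X_S = 1 if the K_6 on S is monochromatic.
For a fixed S, the K_6 on S has C(6, 2) = 15 edges. P[all 15 edges red] = (1/2)^15, and likewise for blue, so P[monochromatic] = 2·(1/2)^15 = 2^{1 − 15} = 1/16384.
Summing: E[X] = C(46, 6) · 2^{1 − 15} = 9366819 · 1/16384 = 9366819/16384.
Numerically: E[X] ≈ 571.705261.

E[X] = C(46,6)·2^(1−C(6,2)) = 9366819/16384 ≈ 571.705261.


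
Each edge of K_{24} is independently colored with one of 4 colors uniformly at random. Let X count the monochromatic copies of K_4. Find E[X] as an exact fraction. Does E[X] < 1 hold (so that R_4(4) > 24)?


E[X] = C(24, 4) · 4^{1 − 6} = 10626 · 4^{−5} = 10626/1024.
As a reduced fraction: E[X] = 5313/512 ≈ 10.37695.
Is E[X] < 1? NO.
Since E[X] ≥ 1, the first-moment bound is inconclusive at n = 24; it does NOT by itself certify R_4(4) > 24.

E[X] = 5313/512 ≈ 10.37695; E[X] ≥ 1; first-moment method inconclusive here.


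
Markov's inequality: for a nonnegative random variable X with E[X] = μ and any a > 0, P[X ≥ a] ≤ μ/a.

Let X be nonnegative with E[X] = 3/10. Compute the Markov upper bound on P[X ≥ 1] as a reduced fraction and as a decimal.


μ = E[X] = 3/10, a = 1.
Markov: P[X ≥ 1] ≤ μ/a = (3/10)/1 = 3/10.
Numerically: ≈ 0.300.
(Since a = 1 > μ = 0.300, the bound 3/10 is < 1 and informative.)

P[X ≥ 1] ≤ 3/10 ≈ 0.300.


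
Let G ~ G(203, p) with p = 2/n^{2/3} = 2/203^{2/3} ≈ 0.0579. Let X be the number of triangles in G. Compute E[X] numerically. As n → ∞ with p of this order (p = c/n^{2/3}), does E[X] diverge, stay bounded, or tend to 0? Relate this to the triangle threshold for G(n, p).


Number of potential triangles: C(203, 3) = 1373701.
Each occurs with probability p³ ≈ (0.0579)³ ≈ 1.941323e-04.
By linearity: E[X] = C(203, 3)·p³ ≈ 1373701 · 1.941323e-04 ≈ 266.6798.
Since α = 2/3 < 1, p = c/n^{2/3} ≫ 1/n is above the triangle threshold p ~ 1/n. Asymptotically E[X] ~ (c³/6)·n^{3(1−α)} = (2³/6)·n^{1} → ∞; triangles are abundant w.h.p.

E[X] ≈ 266.6798; in regime p = Θ(1/n^{2/3}) E[X] diverges (above the triangle threshold p ~ 1/n).


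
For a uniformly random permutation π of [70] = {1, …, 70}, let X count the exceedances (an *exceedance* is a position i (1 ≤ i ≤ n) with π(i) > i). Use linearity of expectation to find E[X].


Write X = Σ_{i=1}^{70} X_i, where X_i = 1_{π(i) > i}.
For each fixed i, π(i) is uniform over {1, …, 70} (marginal of a uniform permutation), so P[π(i) > i] = (n − i)/n. Summing: Σ_{i=1}^{70} (n − i)/n = (0 + 1 + … + 69)/70 = 70(70 − 1)/(2·70) = (70 − 1)/2.
Hence E[X] = Σ_{i=1}^{70} (70 − i)/70 = 69/2 ≈ 34.500.

E[X] = 69/2 = 34.500.


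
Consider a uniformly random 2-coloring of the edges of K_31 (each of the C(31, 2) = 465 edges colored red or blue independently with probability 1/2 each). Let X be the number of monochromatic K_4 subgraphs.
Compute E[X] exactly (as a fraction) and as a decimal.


Let X = Σ_S X_S over the C(31, 4) = 31465 subsets S of size 4, where X_S = 1 if the K_4 on S is monochromatic.
For a fixed S, the K_4 on S has C(4, 2) = 6 edges. P[all 6 edges red] = (1/2)^6, and likewise for blue, so P[monochromatic] = 2·(1/2)^6 = 2^{1 − 6} = 1/32.
Summing: E[X] = C(31, 4) · 2^{1 − 6} = 31465 · 1/32 = 31465/32.
Numerically: E[X] ≈ 983.28125.

E[X] = C(31,4)·2^(1−C(4,2)) = 31465/32 ≈ 983.28125.


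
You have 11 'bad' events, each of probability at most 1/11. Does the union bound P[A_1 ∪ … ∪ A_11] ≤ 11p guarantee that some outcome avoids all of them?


Union bound: P[∪_{i=1}^{11} A_i] ≤ Σ_i P[A_i] ≤ 11·p = 11·(1/11) = 1.
Numerically: 1 ≈ 1.0000000.
Is 1 < 1? NO.
Since the bound 1 is ≥ 1, the union bound is uninformative here; it does NOT by itself certify existence.

11·p = 1 ≈ 1.0000000; existence NOT certified by the union bound.


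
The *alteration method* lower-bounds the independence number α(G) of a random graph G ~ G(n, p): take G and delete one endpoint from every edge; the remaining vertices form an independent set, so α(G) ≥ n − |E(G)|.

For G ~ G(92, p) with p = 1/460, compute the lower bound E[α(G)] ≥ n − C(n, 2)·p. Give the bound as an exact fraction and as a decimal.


E[|E(G)|] = C(92, 2)·p = 4186 · (1/460) = 91/10.
E[α(G)] ≥ n − E[|E(G)|] = 92 − 91/10 = 829/10.
Numerically: ≈ 82.9000.
(This is only a lower bound; the true E[α(G)] may be larger.)

E[α(G)] ≥ 829/10 ≈ 82.9000.


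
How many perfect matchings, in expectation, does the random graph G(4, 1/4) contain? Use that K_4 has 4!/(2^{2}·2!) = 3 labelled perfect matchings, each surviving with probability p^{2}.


K_4 has 4!/(2^{2}·2!) = 3 labelled perfect matchings.
For each such perfect matching H, let X_H = 1 if all 2 edges of H are present in G. Then P[X_H = 1] = p^{2} = (1/4)^{2} = 1/16.
By linearity of expectation: E[X] = Σ_H E[X_H] = 3 · p^{2} = 3 · 1/16 = 3/16.
Numerically: E[X] ≈ 0.188.

E[X] = 3 · (1/4)^{2} = 3/16 ≈ 0.188.


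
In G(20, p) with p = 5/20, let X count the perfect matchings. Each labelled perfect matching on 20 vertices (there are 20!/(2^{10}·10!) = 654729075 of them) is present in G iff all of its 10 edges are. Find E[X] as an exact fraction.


K_20 has 20!/(2^{10}·10!) = 654729075 labelled perfect matchings.
For each such perfect matching H, let X_H = 1 if all 10 edges of H are present in G. Then P[X_H = 1] = p^{10} = (1/4)^{10} = 1/1048576.
Summing the indicators: E[X] = Σ_H E[X_H] = 654729075 · p^{10} = 654729075 · 1/1048576 = 654729075/1048576.
Numerically: E[X] ≈ 624.4.

E[X] = 654729075 · (1/4)^{10} = 654729075/1048576 ≈ 624.4.


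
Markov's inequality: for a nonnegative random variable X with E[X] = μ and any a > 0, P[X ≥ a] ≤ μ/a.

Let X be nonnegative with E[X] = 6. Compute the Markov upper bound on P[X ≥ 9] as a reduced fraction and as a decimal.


μ = E[X] = 6, a = 9.
Markov: P[X ≥ 9] ≤ μ/a = (6)/9 = 2/3.
Numerically: ≈ 0.666667.
(Since a = 9 > μ = 6.000000, the bound 2/3 is < 1 and informative.)

P[X ≥ 9] ≤ 2/3 ≈ 0.666667.


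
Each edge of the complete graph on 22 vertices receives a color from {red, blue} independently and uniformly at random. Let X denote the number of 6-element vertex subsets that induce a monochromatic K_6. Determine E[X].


Let X = Σ_S X_S over the C(22, 6) = 74613 subsets S of size 6, where X_S = 1 if the K_6 on S is monochromatic.
For a fixed S, the K_6 on S has C(6, 2) = 15 edges. P[all 15 edges red] = (1/2)^15, and likewise for blue, so P[monochromatic] = 2·(1/2)^15 = 2^{1 − 15} = 1/16384.
By linearity: E[X] = C(22, 6) · 2^{1 − 15} = 74613 · 1/16384 = 74613/16384.
Numerically: E[X] ≈ 4.5540.

E[X] = C(22,6)·2^(1−C(6,2)) = 74613/16384 ≈ 4.5540.


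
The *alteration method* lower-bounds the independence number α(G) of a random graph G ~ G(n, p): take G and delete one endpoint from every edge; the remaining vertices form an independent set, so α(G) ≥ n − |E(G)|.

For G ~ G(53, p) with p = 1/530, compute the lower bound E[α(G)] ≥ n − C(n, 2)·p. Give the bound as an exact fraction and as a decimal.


E[|E(G)|] = C(53, 2)·p = 1378 · (1/530) = 13/5.
E[α(G)] ≥ n − E[|E(G)|] = 53 − 13/5 = 252/5.
Numerically: ≈ 50.400000.
(This is only a lower bound; the true E[α(G)] may be larger.)

E[α(G)] ≥ 252/5 ≈ 50.400000.


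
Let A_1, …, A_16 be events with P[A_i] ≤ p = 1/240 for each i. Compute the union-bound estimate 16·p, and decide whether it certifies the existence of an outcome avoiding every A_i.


Union bound: P[∪_{i=1}^{16} A_i] ≤ Σ_i P[A_i] ≤ 16·p = 16·(1/240) = 1/15.
Numerically: 1/15 ≈ 0.066667.
Is 1/15 < 1? YES.
Since P[∪ A_i] ≤ 1/15 < 1, the complement has P[∩ A_i^c] ≥ 1 − 1/15 = 14/15 > 0, so some outcome avoids every A_i.

16·p = 1/15 ≈ 0.066667; existence CERTIFIED by the union bound.


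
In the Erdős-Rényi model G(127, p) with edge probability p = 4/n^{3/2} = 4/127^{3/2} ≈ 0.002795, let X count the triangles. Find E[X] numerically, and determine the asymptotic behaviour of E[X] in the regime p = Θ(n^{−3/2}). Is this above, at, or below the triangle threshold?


Number of potential triangles: C(127, 3) = 333375.
Each occurs with probability p³ ≈ (0.002795)³ ≈ 2.183048e-08.
By linearity: E[X] = C(127, 3)·p³ ≈ 333375 · 2.183048e-08 ≈ 0.0073.
Since α = 3/2 > 1, p = c/n^{3/2} = o(1/n) is below the triangle threshold p ~ 1/n. Asymptotically E[X] ~ (c³/6)·n^{3(1−α)} = (4³/6)·n^{-1.5} → 0, so by Markov's inequality G has no triangles w.h.p.

E[X] ≈ 0.0073; in regime p = Θ(1/n^{3/2}) E[X] tends to 0 (below the triangle threshold p ~ 1/n).


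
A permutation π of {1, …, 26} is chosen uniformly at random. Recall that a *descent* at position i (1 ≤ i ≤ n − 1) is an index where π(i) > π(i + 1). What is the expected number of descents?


Write X = Σ X_I over i = 1, …, 25, with X_I the indicator of one descent.
There are 25 indicators.
For each fixed i, the pair (π(i), π(i+1)) is a uniformly random ordered pair of distinct values from {1, …, 26}; by symmetry P[π(i) > π(i+1)] = 1/2.
By linearity: E[X] = 25 · (1/2) = (26 − 1) · (1/2) = 25/2 ≈ 12.500000.

E[X] = 25/2 = 12.500000.


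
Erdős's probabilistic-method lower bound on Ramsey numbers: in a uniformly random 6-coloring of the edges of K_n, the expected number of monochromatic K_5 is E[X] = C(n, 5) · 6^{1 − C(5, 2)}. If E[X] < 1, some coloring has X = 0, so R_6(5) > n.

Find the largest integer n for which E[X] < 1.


We need C(n, 5) · 6^{1 − 10} < 1, i.e. C(n, 5) < 6^{10 − 1} = 10077696.
Check values of n near the boundary:
  n = 64: C(64, 5) = 7624512; 7624512 < 10077696? YES
  n = 65: C(65, 5) = 8259888; 8259888 < 10077696? YES
  n = 66: C(66, 5) = 8936928; 8936928 < 10077696? YES
  n = 67: C(67, 5) = 9657648; 9657648 < 10077696? YES
  n = 68: C(68, 5) = 10424128; 10424128 < 10077696? NO
  n = 69: C(69, 5) = 11238513; 11238513 < 10077696? NO
  n = 70: C(70, 5) = 12103014; 12103014 < 10077696? NO
The largest n with C(n, 5) < 10077696 is n = 67 (where E[X] = 67067/69984 ≈ 0.958). Hence R_6(5) > 67, i.e. R_6(5) ≥ 68.

Largest n = 67; hence R_6(5) > 67.


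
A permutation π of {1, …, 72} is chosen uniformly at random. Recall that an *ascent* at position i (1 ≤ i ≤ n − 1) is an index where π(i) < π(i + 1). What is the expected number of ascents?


Write X = Σ X_I over i = 1, …, 71, with X_I the indicator of one ascent.
There are 71 indicators.
For each fixed i, the pair (π(i), π(i+1)) is a uniformly random ordered pair of distinct values from {1, …, 72}; by symmetry P[π(i) < π(i+1)] = 1/2.
By linearity: E[X] = 71 · (1/2) = (72 − 1) · (1/2) = 71/2 ≈ 35.50000.

E[X] = 71/2 = 35.50000.


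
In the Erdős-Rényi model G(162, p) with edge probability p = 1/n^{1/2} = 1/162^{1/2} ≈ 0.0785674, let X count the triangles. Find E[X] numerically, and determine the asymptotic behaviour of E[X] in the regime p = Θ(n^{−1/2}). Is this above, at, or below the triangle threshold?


Number of potential triangles: C(162, 3) = 695520.
Each occurs with probability p³ ≈ (0.0785674)³ ≈ 4.84984075e-04.
By linearity: E[X] = C(162, 3)·p³ ≈ 695520 · 4.84984075e-04 ≈ 337.316124.
Since α = 1/2 < 1, p = c/n^{1/2} ≫ 1/n is above the triangle threshold p ~ 1/n. Asymptotically E[X] ~ (c³/6)·n^{3(1−α)} = (1³/6)·n^{1.5} → ∞; triangles are abundant w.h.p.

E[X] ≈ 337.316124; in regime p = Θ(1/n^{1/2}) E[X] diverges (above the triangle threshold p ~ 1/n).


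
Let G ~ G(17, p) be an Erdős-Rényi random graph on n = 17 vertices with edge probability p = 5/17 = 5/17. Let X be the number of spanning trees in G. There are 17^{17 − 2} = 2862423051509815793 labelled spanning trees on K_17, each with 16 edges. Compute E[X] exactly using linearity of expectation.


K_17 has 17^{17 − 2} = 2862423051509815793 labelled spanning trees.
For each such spanning tree H, let X_H = 1 if all 16 edges of H are present in G. Then P[X_H = 1] = p^{16} = (5/17)^{16} = 152587890625/48661191875666868481.
Summing the indicators: E[X] = Σ_H E[X_H] = 2862423051509815793 · p^{16} = 2862423051509815793 · 152587890625/48661191875666868481 = 152587890625/17.
Numerically: E[X] ≈ 8.976e+09.

E[X] = 2862423051509815793 · (5/17)^{16} = 152587890625/17 ≈ 8.976e+09.


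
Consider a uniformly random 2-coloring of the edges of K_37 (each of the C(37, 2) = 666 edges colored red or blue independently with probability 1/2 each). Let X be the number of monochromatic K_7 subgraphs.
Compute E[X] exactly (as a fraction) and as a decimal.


Let X = Σ_S X_S over the C(37, 7) = 10295472 subsets S of size 7, where X_S = 1 if the K_7 on S is monochromatic.
For a fixed S, the K_7 on S has C(7, 2) = 21 edges. P[all 21 edges red] = (1/2)^21, and likewise for blue, so P[monochromatic] = 2·(1/2)^21 = 2^{1 − 21} = 1/1048576.
By linearity of expectation: E[X] = C(37, 7) · 2^{1 − 21} = 10295472 · 1/1048576 = 643467/65536.
Numerically: E[X] ≈ 9.818527.

E[X] = C(37,7)·2^(1−C(7,2)) = 643467/65536 ≈ 9.818527.
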